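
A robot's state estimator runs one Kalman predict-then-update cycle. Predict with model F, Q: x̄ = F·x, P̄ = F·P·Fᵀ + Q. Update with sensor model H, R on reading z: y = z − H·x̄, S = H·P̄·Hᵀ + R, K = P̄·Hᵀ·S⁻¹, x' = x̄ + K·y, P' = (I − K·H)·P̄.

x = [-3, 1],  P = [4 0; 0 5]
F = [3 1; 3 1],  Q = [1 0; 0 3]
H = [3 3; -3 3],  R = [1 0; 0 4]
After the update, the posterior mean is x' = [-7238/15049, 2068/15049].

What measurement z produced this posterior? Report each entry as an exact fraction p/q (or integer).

x̄ = F·x = [-8, -8]
P̄ = F·P·Fᵀ + Q = [42 41; 41 44]
S = H·P̄·Hᵀ + R = [1513 18; 18 40]
K = P̄·Hᵀ·S⁻¹ = [5007/30098 -9021/60196; 5019/30098 9027/60196]
x' − x̄ = [113154/15049, 122460/15049] = K·y
y = (KᵀK)⁻¹·Kᵀ·(x' − x̄) = [47, 2]
z = y + H·x̄ = [47, 2] + [-48, 0] = [-1, 2]

z = [-1, 2]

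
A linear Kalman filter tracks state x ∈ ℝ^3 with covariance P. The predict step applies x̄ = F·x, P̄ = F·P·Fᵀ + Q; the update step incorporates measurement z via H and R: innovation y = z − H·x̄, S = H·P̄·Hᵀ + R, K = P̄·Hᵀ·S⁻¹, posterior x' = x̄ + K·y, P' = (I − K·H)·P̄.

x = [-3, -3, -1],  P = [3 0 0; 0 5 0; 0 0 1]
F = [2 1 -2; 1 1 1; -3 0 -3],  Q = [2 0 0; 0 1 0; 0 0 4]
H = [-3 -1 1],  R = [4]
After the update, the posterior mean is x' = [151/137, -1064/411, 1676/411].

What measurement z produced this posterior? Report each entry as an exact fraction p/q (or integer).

x̄ = F·x = [-7, -7, 12]
P̄ = F·P·Fᵀ + Q = [23 9 -12; 9 10 -12; -12 -12 40]
S = H·P̄·Hᵀ + R = [411]
K = P̄·Hᵀ·S⁻¹ = [-30/137; -49/411; 88/411]
x' − x̄ = [1110/137, 1813/411, -3256/411] = K·y
y = (KᵀK)⁻¹·Kᵀ·(x' − x̄) = [-37]
z = y + H·x̄ = [-37] + [40] = [3]

z = [3]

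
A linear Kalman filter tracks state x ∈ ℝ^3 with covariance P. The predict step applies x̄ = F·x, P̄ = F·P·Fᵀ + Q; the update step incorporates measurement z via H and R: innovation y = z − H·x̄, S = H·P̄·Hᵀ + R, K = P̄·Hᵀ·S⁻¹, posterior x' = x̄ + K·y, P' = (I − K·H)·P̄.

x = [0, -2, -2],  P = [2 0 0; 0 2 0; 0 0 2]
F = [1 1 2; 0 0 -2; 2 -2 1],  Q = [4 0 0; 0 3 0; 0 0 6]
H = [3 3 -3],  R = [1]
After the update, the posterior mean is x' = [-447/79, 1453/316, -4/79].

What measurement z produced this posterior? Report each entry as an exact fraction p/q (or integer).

z = [-3]

x̄ = F·x = [-6, 4, 2]
P̄ = F·P·Fᵀ + Q = [16 -8 4; -8 11 -4; 4 -4 24]
S = H·P̄·Hᵀ + R = [316]
K = P̄·Hᵀ·S⁻¹ = [3/79; 21/316; -18/79]
x' − x̄ = [27/79, 189/316, -162/79] = K·y
y = (KᵀK)⁻¹·Kᵀ·(x' − x̄) = [9]
z = y + H·x̄ = [9] + [-12] = [-3]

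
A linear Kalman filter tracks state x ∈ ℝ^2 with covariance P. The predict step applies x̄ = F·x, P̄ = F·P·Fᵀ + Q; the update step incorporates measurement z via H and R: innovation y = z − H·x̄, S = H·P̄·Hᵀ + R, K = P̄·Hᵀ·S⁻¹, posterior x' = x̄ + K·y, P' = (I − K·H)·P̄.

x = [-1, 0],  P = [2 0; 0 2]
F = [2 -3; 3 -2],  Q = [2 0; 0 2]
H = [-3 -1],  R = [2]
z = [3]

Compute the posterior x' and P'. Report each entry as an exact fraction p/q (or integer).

x' = [-34/71, -113/71]
P' = [44/71 -96/71; -96/71 964/213]

x̄ = F·x = [-2, -3]
P̄ = F·P·Fᵀ + Q = [28 24; 24 28]
y = z − H·x̄ = [-6]
S = H·P̄·Hᵀ + R = [426]
K = P̄·Hᵀ·S⁻¹ = [-18/71; -50/213]
x' = x̄ + K·y = [-34/71, -113/71]
P' = (I − K·H)·P̄ = [44/71 -96/71; -96/71 964/213]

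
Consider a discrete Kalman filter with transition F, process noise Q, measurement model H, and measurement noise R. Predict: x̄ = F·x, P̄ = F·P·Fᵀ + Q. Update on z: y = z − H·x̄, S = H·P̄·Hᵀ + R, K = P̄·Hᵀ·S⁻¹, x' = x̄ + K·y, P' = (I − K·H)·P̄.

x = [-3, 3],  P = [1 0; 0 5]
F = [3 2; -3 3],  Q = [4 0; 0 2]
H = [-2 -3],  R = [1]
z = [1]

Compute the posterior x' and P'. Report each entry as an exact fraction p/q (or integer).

x̄ = F·x = [-3, 18]
P̄ = F·P·Fᵀ + Q = [33 21; 21 56]
y = z − H·x̄ = [49]
S = H·P̄·Hᵀ + R = [889]
K = P̄·Hᵀ·S⁻¹ = [-129/889; -30/127]
x' = x̄ + K·y = [-1284/127, 816/127]
P' = (I − K·H)·P̄ = [12696/889 -1203/127; -1203/127 812/127]

x' = [-1284/127, 816/127]
P' = [12696/889 -1203/127; -1203/127 812/127]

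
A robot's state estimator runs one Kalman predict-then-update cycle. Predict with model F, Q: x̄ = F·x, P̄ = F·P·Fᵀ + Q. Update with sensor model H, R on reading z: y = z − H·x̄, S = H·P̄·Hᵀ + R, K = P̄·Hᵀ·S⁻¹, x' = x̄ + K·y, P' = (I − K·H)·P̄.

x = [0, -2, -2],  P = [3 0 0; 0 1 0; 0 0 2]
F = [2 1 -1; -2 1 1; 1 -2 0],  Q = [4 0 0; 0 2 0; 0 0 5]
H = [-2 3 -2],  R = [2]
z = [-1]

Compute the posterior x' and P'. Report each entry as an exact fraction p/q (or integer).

x̄ = F·x = [0, -4, 4]
P̄ = F·P·Fᵀ + Q = [19 -13 4; -13 17 -8; 4 -8 12]
y = z − H·x̄ = [19]
S = H·P̄·Hᵀ + R = [563]
K = P̄·Hᵀ·S⁻¹ = [-85/563; 93/563; -56/563]
x' = x̄ + K·y = [-1615/563, -485/563, 1188/563]
P' = (I − K·H)·P̄ = [3472/563 586/563 -2508/563; 586/563 922/563 704/563; -2508/563 704/563 3620/563]

x' = [-1615/563, -485/563, 1188/563]
P' = [3472/563 586/563 -2508/563; 586/563 922/563 704/563; -2508/563 704/563 3620/563]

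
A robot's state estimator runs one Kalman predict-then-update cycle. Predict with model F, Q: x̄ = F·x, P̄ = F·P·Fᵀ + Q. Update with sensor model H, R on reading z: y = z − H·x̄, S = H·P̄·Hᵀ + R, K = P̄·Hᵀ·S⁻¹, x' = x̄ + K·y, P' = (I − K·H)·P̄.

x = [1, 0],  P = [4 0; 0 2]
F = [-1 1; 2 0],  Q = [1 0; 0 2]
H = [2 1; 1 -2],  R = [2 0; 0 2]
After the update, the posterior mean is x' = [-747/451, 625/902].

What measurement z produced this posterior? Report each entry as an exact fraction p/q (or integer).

x̄ = F·x = [-1, 2]
P̄ = F·P·Fᵀ + Q = [7 -8; -8 18]
S = H·P̄·Hᵀ + R = [16 2; 2 113]
K = P̄·Hᵀ·S⁻¹ = [158/451 89/451; 157/902 -177/451]
x' − x̄ = [-296/451, -1179/902] = K·y
y = (KᵀK)⁻¹·Kᵀ·(x' − x̄) = [-3, 2]
z = y + H·x̄ = [-3, 2] + [0, -5] = [-3, -3]

z = [-3, -3]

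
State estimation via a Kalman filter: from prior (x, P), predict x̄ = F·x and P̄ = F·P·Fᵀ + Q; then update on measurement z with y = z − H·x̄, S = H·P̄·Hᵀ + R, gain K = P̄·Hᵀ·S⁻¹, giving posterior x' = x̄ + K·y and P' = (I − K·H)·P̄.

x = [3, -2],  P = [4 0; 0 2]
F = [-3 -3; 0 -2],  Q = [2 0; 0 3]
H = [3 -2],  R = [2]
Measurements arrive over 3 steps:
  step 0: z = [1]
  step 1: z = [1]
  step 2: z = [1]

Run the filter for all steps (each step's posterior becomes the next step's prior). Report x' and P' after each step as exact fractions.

step 0: x' = [687/203, 134/29], P' = [1000/203 204/29; 204/29 305/29]
step 1: x' = [29991/89797, 3780/89797], P' = [298946/89797 408346/89797; 408346/89797 1791721/269391]
step 2: x' = [172552209/236310835, 141808744/236310835], P' = [769095566/236310835 1049484966/236310835; 1049484966/236310835 1535875901/236310835]

step 0: x̄ = F·x = [-3, 4]
step 0: P̄ = F·P·Fᵀ + Q = [56 12; 12 11]
step 0: y = z − H·x̄ = [18]
step 0: S = H·P̄·Hᵀ + R = [406]
step 0: K = P̄·Hᵀ·S⁻¹ = [72/203; 1/29]
step 0: x' = x̄ + K·y = [687/203, 134/29]
step 0: P' = (I − K·H)·P̄ = [1000/203 204/29; 204/29 305/29]
step 1: x̄ = F·x = [-4875/203, -268/29]
step 1: P̄ = F·P·Fᵀ + Q = [54325/203 3054/29; 3054/29 1307/29]
step 1: y = z − H·x̄ = [11076/203]
step 1: S = H·P̄·Hᵀ + R = [269391/203]
step 1: K = P̄·Hᵀ·S⁻¹ = [40073/89797; 45836/269391]
step 1: x' = x̄ + K·y = [29991/89797, 3780/89797]
step 1: P' = (I − K·H)·P̄ = [298946/89797 408346/89797; 408346/89797 1791721/269391]
step 2: x̄ = F·x = [-101313/89797, -7560/89797]
step 2: P̄ = F·P·Fᵀ + Q = [15595499/89797 6033518/89797; 6033518/89797 7975057/269391]
step 2: y = z − H·x̄ = [378616/89797]
step 2: S = H·P̄·Hᵀ + R = [236310835/269391]
step 2: K = P̄·Hᵀ·S⁻¹ = [104158383/236310835; 38351548/236310835]
step 2: x' = x̄ + K·y = [172552209/236310835, 141808744/236310835]
step 2: P' = (I − K·H)·P̄ = [769095566/236310835 1049484966/236310835; 1049484966/236310835 1535875901/236310835]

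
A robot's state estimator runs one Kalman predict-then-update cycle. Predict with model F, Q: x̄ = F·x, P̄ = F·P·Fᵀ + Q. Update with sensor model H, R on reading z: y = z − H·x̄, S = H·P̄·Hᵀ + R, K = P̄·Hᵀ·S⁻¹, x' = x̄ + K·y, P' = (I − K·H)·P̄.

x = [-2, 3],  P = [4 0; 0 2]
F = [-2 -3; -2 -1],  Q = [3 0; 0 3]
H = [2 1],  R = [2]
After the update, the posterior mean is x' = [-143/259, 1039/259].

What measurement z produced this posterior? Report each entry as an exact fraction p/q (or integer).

z = [3]

x̄ = F·x = [-5, 1]
P̄ = F·P·Fᵀ + Q = [37 22; 22 21]
S = H·P̄·Hᵀ + R = [259]
K = P̄·Hᵀ·S⁻¹ = [96/259; 65/259]
x' − x̄ = [1152/259, 780/259] = K·y
y = (KᵀK)⁻¹·Kᵀ·(x' − x̄) = [12]
z = y + H·x̄ = [12] + [-9] = [3]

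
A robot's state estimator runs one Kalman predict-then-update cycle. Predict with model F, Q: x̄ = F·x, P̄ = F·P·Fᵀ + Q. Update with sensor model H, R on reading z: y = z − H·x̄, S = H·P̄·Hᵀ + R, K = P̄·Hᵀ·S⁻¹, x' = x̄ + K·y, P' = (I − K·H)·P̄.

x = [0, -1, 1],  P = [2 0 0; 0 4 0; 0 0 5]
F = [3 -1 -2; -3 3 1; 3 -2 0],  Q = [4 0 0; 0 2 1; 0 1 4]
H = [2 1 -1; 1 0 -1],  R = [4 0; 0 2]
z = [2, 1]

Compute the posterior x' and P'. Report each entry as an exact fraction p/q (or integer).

x̄ = F·x = [-1, -2, 2]
P̄ = F·P·Fᵀ + Q = [46 -40 26; -40 61 -41; 26 -41 38]
y = z − H·x̄ = [8, 4]
S = H·P̄·Hᵀ + R = [105 53; 53 34]
K = P̄·Hᵀ·S⁻¹ = [-176/761 722/761; 695/761 -1061/761; -282/761 171/761]
x' = x̄ + K·y = [719/761, -206/761, -50/761]
P' = (I − K·H)·P̄ = [25142/761 -27290/761 23698/761; -27290/761 32192/761 -25168/761; 23698/761 -25168/761 23356/761]

x' = [719/761, -206/761, -50/761]
P' = [25142/761 -27290/761 23698/761; -27290/761 32192/761 -25168/761; 23698/761 -25168/761 23356/761]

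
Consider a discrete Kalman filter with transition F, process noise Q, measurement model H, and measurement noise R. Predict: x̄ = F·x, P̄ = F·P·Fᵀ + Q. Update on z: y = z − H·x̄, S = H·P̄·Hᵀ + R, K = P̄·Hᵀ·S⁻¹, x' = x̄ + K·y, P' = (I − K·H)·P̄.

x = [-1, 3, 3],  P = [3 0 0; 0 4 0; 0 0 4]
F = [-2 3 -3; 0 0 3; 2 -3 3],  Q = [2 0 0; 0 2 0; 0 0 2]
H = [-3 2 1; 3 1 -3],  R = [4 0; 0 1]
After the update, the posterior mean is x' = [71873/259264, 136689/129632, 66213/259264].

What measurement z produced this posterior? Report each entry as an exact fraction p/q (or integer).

x̄ = F·x = [2, 9, -2]
P̄ = F·P·Fᵀ + Q = [86 -36 -84; -36 38 36; -84 36 86]
S = H·P̄·Hᵀ + R = [2096 -2252; -2252 2667]
K = P̄·Hᵀ·S⁻¹ = [-18345/259264 7647/64816; 46471/129632 7647/32408; 13011/259264 -8773/64816]
x' − x̄ = [-446655/259264, -1029999/129632, 584741/259264] = K·y
y = (KᵀK)⁻¹·Kᵀ·(x' − x̄) = [-9, -20]
z = y + H·x̄ = [-9, -20] + [10, 21] = [1, 1]

z = [1, 1]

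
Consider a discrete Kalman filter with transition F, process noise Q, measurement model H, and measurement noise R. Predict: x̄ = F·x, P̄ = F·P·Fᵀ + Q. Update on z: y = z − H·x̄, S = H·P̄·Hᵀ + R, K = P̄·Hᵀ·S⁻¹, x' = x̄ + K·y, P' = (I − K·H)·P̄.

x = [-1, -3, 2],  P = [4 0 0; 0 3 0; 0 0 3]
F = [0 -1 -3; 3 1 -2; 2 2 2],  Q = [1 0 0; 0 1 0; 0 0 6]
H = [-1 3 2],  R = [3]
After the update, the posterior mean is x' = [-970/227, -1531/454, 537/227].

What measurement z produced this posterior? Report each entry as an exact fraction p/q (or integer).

x̄ = F·x = [-3, -10, -4]
P̄ = F·P·Fᵀ + Q = [31 15 -24; 15 52 18; -24 18 46]
S = H·P̄·Hᵀ + R = [908]
K = P̄·Hᵀ·S⁻¹ = [-17/454; 177/908; 85/454]
x' − x̄ = [-289/227, 3009/454, 1445/227] = K·y
y = (KᵀK)⁻¹·Kᵀ·(x' − x̄) = [34]
z = y + H·x̄ = [34] + [-35] = [-1]

z = [-1]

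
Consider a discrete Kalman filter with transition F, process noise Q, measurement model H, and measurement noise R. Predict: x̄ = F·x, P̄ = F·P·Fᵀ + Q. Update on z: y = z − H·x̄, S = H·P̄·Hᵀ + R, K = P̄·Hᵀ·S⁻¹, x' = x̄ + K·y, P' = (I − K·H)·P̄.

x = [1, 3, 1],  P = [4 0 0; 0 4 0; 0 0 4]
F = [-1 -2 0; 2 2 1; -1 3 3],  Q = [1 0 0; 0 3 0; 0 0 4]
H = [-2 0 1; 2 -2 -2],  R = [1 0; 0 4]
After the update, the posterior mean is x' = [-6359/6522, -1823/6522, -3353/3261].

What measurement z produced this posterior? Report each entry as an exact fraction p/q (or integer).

x̄ = F·x = [-7, 9, 11]
P̄ = F·P·Fᵀ + Q = [21 -24 -20; -24 39 28; -20 28 80]
S = H·P̄·Hᵀ + R = [245 -516; -516 1140]
K = P̄·Hᵀ·S⁻¹ = [-300/1087 -71/6522; -606/1087 -2687/6522; 392/1087 -200/3261]
x' − x̄ = [39295/6522, -60521/6522, -39224/3261] = K·y
y = (KᵀK)⁻¹·Kᵀ·(x' − x̄) = [-24, 55]
z = y + H·x̄ = [-24, 55] + [25, -54] = [1, 1]

z = [1, 1]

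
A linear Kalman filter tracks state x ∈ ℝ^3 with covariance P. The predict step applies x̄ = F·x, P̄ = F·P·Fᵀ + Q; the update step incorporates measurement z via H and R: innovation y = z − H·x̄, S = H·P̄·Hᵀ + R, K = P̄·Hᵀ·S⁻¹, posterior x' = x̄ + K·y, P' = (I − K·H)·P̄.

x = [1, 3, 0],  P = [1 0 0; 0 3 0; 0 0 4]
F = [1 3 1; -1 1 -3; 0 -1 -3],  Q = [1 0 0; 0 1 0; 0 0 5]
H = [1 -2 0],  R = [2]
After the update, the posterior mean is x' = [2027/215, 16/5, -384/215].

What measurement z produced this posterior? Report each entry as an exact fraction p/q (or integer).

z = [3]

x̄ = F·x = [10, 2, -3]
P̄ = F·P·Fᵀ + Q = [33 -4 -21; -4 41 33; -21 33 44]
S = H·P̄·Hᵀ + R = [215]
K = P̄·Hᵀ·S⁻¹ = [41/215; -2/5; -87/215]
x' − x̄ = [-123/215, 6/5, 261/215] = K·y
y = (KᵀK)⁻¹·Kᵀ·(x' − x̄) = [-3]
z = y + H·x̄ = [-3] + [6] = [3]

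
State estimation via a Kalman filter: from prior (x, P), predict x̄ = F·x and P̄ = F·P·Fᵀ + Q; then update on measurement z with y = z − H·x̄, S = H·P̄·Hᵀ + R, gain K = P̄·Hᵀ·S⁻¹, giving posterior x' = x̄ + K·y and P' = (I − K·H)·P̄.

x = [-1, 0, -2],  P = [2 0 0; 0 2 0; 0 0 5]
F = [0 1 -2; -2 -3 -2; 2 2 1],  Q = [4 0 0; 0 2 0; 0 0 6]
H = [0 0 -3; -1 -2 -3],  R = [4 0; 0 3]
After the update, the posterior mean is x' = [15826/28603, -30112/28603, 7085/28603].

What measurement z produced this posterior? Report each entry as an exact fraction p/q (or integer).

x̄ = F·x = [4, 6, -4]
P̄ = F·P·Fᵀ + Q = [26 14 -6; 14 48 -30; -6 -30 27]
S = H·P̄·Hᵀ + R = [247 45; 45 124]
K = P̄·Hᵀ·S⁻¹ = [3852/28603 -9702/28603; 12060/28603 -8990/28603; -9369/28603 -60/28603]
x' − x̄ = [-98586/28603, -201730/28603, 121497/28603] = K·y
y = (KᵀK)⁻¹·Kᵀ·(x' − x̄) = [-13, 5]
z = y + H·x̄ = [-13, 5] + [12, -4] = [-1, 1]

z = [-1, 1]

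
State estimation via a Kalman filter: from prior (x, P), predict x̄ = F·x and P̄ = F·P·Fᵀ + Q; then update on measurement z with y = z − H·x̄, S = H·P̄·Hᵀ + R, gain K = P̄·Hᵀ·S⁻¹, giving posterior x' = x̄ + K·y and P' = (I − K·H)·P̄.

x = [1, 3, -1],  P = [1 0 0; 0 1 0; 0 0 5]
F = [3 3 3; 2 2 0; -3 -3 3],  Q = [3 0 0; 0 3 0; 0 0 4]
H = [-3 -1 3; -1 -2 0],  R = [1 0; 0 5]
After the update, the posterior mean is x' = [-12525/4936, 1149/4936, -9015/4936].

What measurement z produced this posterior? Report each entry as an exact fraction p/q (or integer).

z = [2, 2]

x̄ = F·x = [9, 8, -15]
P̄ = F·P·Fᵀ + Q = [66 12 27; 12 11 -12; 27 -12 67]
S = H·P̄·Hᵀ + R = [867 295; 295 163]
K = P̄·Hᵀ·S⁻¹ = [5523/54296 -39975/54296; -3499/54296 -4993/54296; 22401/54296 -41541/54296]
x' − x̄ = [-56949/4936, -38339/4936, 65025/4936] = K·y
y = (KᵀK)⁻¹·Kᵀ·(x' − x̄) = [82, 27]
z = y + H·x̄ = [82, 27] + [-80, -25] = [2, 2]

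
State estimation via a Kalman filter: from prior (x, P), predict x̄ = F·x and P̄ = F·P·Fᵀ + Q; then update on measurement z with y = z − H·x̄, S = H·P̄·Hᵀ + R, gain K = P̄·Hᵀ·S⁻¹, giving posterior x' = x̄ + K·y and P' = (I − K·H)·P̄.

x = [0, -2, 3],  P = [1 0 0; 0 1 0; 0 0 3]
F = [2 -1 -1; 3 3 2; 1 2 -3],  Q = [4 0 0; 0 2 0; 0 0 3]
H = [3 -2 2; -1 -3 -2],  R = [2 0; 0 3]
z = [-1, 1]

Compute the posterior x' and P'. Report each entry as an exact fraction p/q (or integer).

x' = [671455/209393, 263378/209393, -857943/209393]
P' = [1022802/209393 407664/209393 -1105716/209393; 407664/209393 204083/209393 -440811/209393; -1105716/209393 -440811/209393 1257474/209393]

x̄ = F·x = [-1, 0, -13]
P̄ = F·P·Fᵀ + Q = [12 -3 9; -3 32 -9; 9 -9 35]
y = z − H·x̄ = [28, -26]
S = H·P̄·Hᵀ + R = [594 -17; -17 353]
K = P̄·Hᵀ·S⁻¹ = [20823/209393 -11454/209393; -33398/209393 -46097/209393; 39711/209393 -28933/209393]
x' = x̄ + K·y = [671455/209393, 263378/209393, -857943/209393]
P' = (I − K·H)·P̄ = [1022802/209393 407664/209393 -1105716/209393; 407664/209393 204083/209393 -440811/209393; -1105716/209393 -440811/209393 1257474/209393]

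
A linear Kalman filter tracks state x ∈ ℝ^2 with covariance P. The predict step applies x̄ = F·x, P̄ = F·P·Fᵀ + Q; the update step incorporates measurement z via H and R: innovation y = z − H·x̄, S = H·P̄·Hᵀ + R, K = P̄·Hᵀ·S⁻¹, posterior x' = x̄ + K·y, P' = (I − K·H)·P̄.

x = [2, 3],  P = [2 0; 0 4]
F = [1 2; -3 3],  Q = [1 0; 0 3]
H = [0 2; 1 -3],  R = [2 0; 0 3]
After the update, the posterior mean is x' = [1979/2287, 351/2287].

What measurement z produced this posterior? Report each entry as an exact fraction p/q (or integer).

x̄ = F·x = [8, 3]
P̄ = F·P·Fᵀ + Q = [19 18; 18 57]
S = H·P̄·Hᵀ + R = [230 -306; -306 427]
K = P̄·Hᵀ·S⁻¹ = [2331/2287 1483/2287; 930/2287 -153/2287]
x' − x̄ = [-16317/2287, -6510/2287] = K·y
y = (KᵀK)⁻¹·Kᵀ·(x' − x̄) = [-7, 0]
z = y + H·x̄ = [-7, 0] + [6, -1] = [-1, -1]

z = [-1, -1]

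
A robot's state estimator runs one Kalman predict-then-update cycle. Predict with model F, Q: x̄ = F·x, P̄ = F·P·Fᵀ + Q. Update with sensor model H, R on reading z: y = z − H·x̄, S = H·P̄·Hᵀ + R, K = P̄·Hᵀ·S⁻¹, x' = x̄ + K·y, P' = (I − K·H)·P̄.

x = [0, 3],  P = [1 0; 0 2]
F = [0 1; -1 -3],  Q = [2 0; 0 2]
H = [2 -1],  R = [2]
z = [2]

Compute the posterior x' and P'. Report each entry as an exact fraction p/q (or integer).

x' = [1/9, -46/21]
P' = [8/9 4/3; 4/3 26/7]

x̄ = F·x = [3, -9]
P̄ = F·P·Fᵀ + Q = [4 -6; -6 21]
y = z − H·x̄ = [-13]
S = H·P̄·Hᵀ + R = [63]
K = P̄·Hᵀ·S⁻¹ = [2/9; -11/21]
x' = x̄ + K·y = [1/9, -46/21]
P' = (I − K·H)·P̄ = [8/9 4/3; 4/3 26/7]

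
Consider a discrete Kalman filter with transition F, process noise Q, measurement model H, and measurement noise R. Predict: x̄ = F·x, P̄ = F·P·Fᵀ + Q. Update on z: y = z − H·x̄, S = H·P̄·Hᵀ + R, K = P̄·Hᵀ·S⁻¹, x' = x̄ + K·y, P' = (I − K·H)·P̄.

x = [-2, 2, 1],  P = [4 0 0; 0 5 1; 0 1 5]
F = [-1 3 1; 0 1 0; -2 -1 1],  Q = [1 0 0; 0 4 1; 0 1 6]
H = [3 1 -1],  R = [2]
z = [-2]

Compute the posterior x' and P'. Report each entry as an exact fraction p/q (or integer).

x' = [164/173, -74/173, 750/173]
P' = [2611/692 -217/173 6567/692; -217/173 657/173 -24/173; 6567/692 -24/173 19671/692]

x̄ = F·x = [9, 2, 3]
P̄ = F·P·Fᵀ + Q = [61 16 0; 16 9 -3; 0 -3 30]
y = z − H·x̄ = [-28]
S = H·P̄·Hᵀ + R = [692]
K = P̄·Hᵀ·S⁻¹ = [199/692; 15/173; -33/692]
x' = x̄ + K·y = [164/173, -74/173, 750/173]
P' = (I − K·H)·P̄ = [2611/692 -217/173 6567/692; -217/173 657/173 -24/173; 6567/692 -24/173 19671/692]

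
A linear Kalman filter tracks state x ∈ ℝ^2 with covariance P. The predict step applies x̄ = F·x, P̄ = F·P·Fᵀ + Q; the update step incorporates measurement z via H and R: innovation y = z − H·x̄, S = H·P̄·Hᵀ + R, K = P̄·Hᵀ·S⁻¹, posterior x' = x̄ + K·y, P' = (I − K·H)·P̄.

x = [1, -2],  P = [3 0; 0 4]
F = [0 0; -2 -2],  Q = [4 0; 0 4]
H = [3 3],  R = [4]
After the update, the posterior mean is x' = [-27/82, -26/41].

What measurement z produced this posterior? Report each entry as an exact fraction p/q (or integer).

x̄ = F·x = [0, 2]
P̄ = F·P·Fᵀ + Q = [4 0; 0 32]
S = H·P̄·Hᵀ + R = [328]
K = P̄·Hᵀ·S⁻¹ = [3/82; 12/41]
x' − x̄ = [-27/82, -108/41] = K·y
y = (KᵀK)⁻¹·Kᵀ·(x' − x̄) = [-9]
z = y + H·x̄ = [-9] + [6] = [-3]

z = [-3]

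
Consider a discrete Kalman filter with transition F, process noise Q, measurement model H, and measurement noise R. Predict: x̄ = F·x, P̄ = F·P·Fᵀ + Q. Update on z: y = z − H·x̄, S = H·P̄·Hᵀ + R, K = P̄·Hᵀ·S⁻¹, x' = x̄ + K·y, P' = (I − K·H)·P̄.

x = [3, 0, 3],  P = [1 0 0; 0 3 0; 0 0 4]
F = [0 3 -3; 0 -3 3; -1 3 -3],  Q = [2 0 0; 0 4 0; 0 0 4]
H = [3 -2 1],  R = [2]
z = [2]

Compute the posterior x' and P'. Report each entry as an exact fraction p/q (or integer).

x' = [1875/2309, -1993/2309, -5111/2309]
P' = [2629/2309 2757/2309 -1605/2309; 2757/2309 5707/2309 2371/2309; -1605/2309 2371/2309 10323/2309]

x̄ = F·x = [-9, 9, -12]
P̄ = F·P·Fᵀ + Q = [65 -63 63; -63 67 -63; 63 -63 68]
y = z − H·x̄ = [59]
S = H·P̄·Hᵀ + R = [2309]
K = P̄·Hᵀ·S⁻¹ = [384/2309; -386/2309; 383/2309]
x' = x̄ + K·y = [1875/2309, -1993/2309, -5111/2309]
P' = (I − K·H)·P̄ = [2629/2309 2757/2309 -1605/2309; 2757/2309 5707/2309 2371/2309; -1605/2309 2371/2309 10323/2309]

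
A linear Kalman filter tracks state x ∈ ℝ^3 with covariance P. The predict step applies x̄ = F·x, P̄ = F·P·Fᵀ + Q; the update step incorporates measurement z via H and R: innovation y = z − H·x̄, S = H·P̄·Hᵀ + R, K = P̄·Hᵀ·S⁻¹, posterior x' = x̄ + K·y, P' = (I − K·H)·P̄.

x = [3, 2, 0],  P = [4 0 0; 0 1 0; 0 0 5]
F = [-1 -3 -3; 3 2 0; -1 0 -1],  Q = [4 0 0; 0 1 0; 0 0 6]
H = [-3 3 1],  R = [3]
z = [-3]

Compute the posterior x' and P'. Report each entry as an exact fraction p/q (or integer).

x̄ = F·x = [-9, 13, -3]
P̄ = F·P·Fᵀ + Q = [62 -18 19; -18 41 -12; 19 -12 15]
y = z − H·x̄ = [-66]
S = H·P̄·Hᵀ + R = [1083]
K = P̄·Hᵀ·S⁻¹ = [-221/1083; 55/361; -26/361]
x' = x̄ + K·y = [1613/361, 1063/361, 633/361]
P' = (I − K·H)·P̄ = [18305/1083 5657/361 1113/361; 5657/361 5726/361 -42/361; 1113/361 -42/361 3387/361]

x' = [1613/361, 1063/361, 633/361]
P' = [18305/1083 5657/361 1113/361; 5657/361 5726/361 -42/361; 1113/361 -42/361 3387/361]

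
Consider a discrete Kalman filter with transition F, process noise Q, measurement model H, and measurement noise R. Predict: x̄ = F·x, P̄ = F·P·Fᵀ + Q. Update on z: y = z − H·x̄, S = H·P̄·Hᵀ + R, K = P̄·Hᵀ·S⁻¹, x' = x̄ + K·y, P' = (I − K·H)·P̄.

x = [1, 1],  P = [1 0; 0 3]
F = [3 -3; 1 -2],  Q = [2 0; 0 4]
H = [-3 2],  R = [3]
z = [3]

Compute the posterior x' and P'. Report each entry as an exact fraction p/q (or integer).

x' = [-360/161, -306/161]
P' = [934/161 1293/161; 1293/161 1896/161]

x̄ = F·x = [0, -1]
P̄ = F·P·Fᵀ + Q = [38 21; 21 17]
y = z − H·x̄ = [5]
S = H·P̄·Hᵀ + R = [161]
K = P̄·Hᵀ·S⁻¹ = [-72/161; -29/161]
x' = x̄ + K·y = [-360/161, -306/161]
P' = (I − K·H)·P̄ = [934/161 1293/161; 1293/161 1896/161]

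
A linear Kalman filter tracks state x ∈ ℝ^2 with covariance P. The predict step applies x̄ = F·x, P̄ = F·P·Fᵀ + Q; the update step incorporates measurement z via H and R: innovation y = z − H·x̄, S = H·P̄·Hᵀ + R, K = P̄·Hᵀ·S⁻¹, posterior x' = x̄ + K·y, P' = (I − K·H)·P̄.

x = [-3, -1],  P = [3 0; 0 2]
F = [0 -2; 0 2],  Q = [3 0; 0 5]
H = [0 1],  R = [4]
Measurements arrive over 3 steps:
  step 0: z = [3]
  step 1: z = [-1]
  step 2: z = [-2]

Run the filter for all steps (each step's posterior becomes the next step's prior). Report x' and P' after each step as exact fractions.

step 0: x̄ = F·x = [2, -2]
step 0: P̄ = F·P·Fᵀ + Q = [11 -8; -8 13]
step 0: y = z − H·x̄ = [5]
step 0: S = H·P̄·Hᵀ + R = [17]
step 0: K = P̄·Hᵀ·S⁻¹ = [-8/17; 13/17]
step 0: x' = x̄ + K·y = [-6/17, 31/17]
step 0: P' = (I − K·H)·P̄ = [123/17 -32/17; -32/17 52/17]
step 1: x̄ = F·x = [-62/17, 62/17]
step 1: P̄ = F·P·Fᵀ + Q = [259/17 -208/17; -208/17 293/17]
step 1: y = z − H·x̄ = [-79/17]
step 1: S = H·P̄·Hᵀ + R = [361/17]
step 1: K = P̄·Hᵀ·S⁻¹ = [-208/361; 293/361]
step 1: x' = x̄ + K·y = [-350/361, -45/361]
step 1: P' = (I − K·H)·P̄ = [2955/361 -832/361; -832/361 1172/361]
step 2: x̄ = F·x = [90/361, -90/361]
step 2: P̄ = F·P·Fᵀ + Q = [5771/361 -4688/361; -4688/361 6493/361]
step 2: y = z − H·x̄ = [-632/361]
step 2: S = H·P̄·Hᵀ + R = [7937/361]
step 2: K = P̄·Hᵀ·S⁻¹ = [-4688/7937; 6493/7937]
step 2: x' = x̄ + K·y = [10186/7937, -13346/7937]
step 2: P' = (I − K·H)·P̄ = [66003/7937 -18752/7937; -18752/7937 25972/7937]

step 0: x' = [-6/17, 31/17], P' = [123/17 -32/17; -32/17 52/17]
step 1: x' = [-350/361, -45/361], P' = [2955/361 -832/361; -832/361 1172/361]
step 2: x' = [10186/7937, -13346/7937], P' = [66003/7937 -18752/7937; -18752/7937 25972/7937]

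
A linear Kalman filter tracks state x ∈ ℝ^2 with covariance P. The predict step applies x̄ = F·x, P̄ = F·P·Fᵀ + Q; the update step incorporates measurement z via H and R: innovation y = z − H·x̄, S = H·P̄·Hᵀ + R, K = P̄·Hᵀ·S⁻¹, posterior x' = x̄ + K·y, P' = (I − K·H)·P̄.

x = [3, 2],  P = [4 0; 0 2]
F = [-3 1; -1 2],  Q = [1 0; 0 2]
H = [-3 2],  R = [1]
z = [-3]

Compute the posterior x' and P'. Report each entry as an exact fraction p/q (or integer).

x' = [349/108, 92/27]
P' = [1199/216 439/54; 439/54 328/27]

x̄ = F·x = [-7, 1]
P̄ = F·P·Fᵀ + Q = [39 16; 16 14]
y = z − H·x̄ = [-26]
S = H·P̄·Hᵀ + R = [216]
K = P̄·Hᵀ·S⁻¹ = [-85/216; -5/54]
x' = x̄ + K·y = [349/108, 92/27]
P' = (I − K·H)·P̄ = [1199/216 439/54; 439/54 328/27]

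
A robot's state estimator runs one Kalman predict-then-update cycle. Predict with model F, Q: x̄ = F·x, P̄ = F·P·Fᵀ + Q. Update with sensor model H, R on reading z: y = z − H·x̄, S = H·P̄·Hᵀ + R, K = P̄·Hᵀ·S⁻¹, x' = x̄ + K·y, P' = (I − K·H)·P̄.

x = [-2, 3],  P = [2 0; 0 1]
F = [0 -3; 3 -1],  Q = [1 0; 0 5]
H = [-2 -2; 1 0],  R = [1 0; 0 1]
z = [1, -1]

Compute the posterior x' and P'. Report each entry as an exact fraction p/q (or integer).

x̄ = F·x = [-9, -9]
P̄ = F·P·Fᵀ + Q = [10 3; 3 24]
y = z − H·x̄ = [-35, 8]
S = H·P̄·Hᵀ + R = [161 -26; -26 11]
K = P̄·Hᵀ·S⁻¹ = [-26/1095 934/1095; -172/365 -307/365]
x' = x̄ + K·y = [-491/365, 279/365]
P' = (I − K·H)·P̄ = [934/1095 -307/365; -307/365 393/365]

x' = [-491/365, 279/365]
P' = [934/1095 -307/365; -307/365 393/365]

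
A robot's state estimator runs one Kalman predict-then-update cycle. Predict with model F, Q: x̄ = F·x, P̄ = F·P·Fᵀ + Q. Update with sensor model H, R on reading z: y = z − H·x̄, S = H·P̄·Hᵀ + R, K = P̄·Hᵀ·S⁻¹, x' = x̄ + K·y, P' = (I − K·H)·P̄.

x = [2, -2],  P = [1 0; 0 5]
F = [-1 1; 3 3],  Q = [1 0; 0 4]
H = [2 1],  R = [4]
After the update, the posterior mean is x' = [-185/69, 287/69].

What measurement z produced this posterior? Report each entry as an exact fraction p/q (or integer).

z = [-1]

x̄ = F·x = [-4, 0]
P̄ = F·P·Fᵀ + Q = [7 12; 12 58]
S = H·P̄·Hᵀ + R = [138]
K = P̄·Hᵀ·S⁻¹ = [13/69; 41/69]
x' − x̄ = [91/69, 287/69] = K·y
y = (KᵀK)⁻¹·Kᵀ·(x' − x̄) = [7]
z = y + H·x̄ = [7] + [-8] = [-1]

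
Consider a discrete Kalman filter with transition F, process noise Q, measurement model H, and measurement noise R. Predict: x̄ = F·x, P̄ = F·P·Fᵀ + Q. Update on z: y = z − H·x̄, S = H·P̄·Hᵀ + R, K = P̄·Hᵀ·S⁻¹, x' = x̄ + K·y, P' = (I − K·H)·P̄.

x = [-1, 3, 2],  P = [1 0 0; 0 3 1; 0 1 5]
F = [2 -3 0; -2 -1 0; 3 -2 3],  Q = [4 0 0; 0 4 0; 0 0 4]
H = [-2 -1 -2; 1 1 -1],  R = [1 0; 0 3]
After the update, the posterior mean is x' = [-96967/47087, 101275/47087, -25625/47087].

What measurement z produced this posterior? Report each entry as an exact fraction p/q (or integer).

x̄ = F·x = [-11, -1, -3]
P̄ = F·P·Fᵀ + Q = [35 5 15; 5 11 -3; 15 -3 58]
S = H·P̄·Hᵀ + R = [512 23; 23 93]
K = P̄·Hᵀ·S⁻¹ = [-10340/47087 15215/47087; -1832/47087 10073/47087; -12241/47087 -20263/47087]
x' − x̄ = [420990/47087, 148362/47087, 115636/47087] = K·y
y = (KᵀK)⁻¹·Kᵀ·(x' − x̄) = [-26, 10]
z = y + H·x̄ = [-26, 10] + [29, -9] = [3, 1]

z = [3, 1]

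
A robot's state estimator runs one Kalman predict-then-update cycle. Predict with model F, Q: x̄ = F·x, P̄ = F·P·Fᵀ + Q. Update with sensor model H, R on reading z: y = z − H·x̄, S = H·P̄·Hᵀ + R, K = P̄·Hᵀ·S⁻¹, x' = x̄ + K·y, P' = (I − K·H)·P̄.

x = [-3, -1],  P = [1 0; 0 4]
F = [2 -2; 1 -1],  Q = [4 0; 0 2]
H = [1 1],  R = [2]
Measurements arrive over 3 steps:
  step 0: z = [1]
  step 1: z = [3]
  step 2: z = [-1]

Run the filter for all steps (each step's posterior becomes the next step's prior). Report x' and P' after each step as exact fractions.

step 0: x' = [26/53, 13/53], P' = [116/53 -48/53; -48/53 82/53]
step 1: x' = [598/307, 299/307], P' = [3364/1535 -1388/1535; -1388/1535 2376/1535]
step 2: x' = [-298/517, -149/517], P' = [48720/22231 -20102/22231; -20102/22231 34411/22231]

step 0: x̄ = F·x = [-4, -2]
step 0: P̄ = F·P·Fᵀ + Q = [24 10; 10 7]
step 0: y = z − H·x̄ = [7]
step 0: S = H·P̄·Hᵀ + R = [53]
step 0: K = P̄·Hᵀ·S⁻¹ = [34/53; 17/53]
step 0: x' = x̄ + K·y = [26/53, 13/53]
step 0: P' = (I − K·H)·P̄ = [116/53 -48/53; -48/53 82/53]
step 1: x̄ = F·x = [26/53, 13/53]
step 1: P̄ = F·P·Fᵀ + Q = [1388/53 588/53; 588/53 400/53]
step 1: y = z − H·x̄ = [120/53]
step 1: S = H·P̄·Hᵀ + R = [3070/53]
step 1: K = P̄·Hᵀ·S⁻¹ = [988/1535; 494/1535]
step 1: x' = x̄ + K·y = [598/307, 299/307]
step 1: P' = (I − K·H)·P̄ = [3364/1535 -1388/1535; -1388/1535 2376/1535]
step 2: x̄ = F·x = [598/307, 299/307]
step 2: P̄ = F·P·Fᵀ + Q = [40204/1535 17032/1535; 17032/1535 11586/1535]
step 2: y = z − H·x̄ = [-1204/307]
step 2: S = H·P̄·Hᵀ + R = [88924/1535]
step 2: K = P̄·Hᵀ·S⁻¹ = [14309/22231; 14309/44462]
step 2: x' = x̄ + K·y = [-298/517, -149/517]
step 2: P' = (I − K·H)·P̄ = [48720/22231 -20102/22231; -20102/22231 34411/22231]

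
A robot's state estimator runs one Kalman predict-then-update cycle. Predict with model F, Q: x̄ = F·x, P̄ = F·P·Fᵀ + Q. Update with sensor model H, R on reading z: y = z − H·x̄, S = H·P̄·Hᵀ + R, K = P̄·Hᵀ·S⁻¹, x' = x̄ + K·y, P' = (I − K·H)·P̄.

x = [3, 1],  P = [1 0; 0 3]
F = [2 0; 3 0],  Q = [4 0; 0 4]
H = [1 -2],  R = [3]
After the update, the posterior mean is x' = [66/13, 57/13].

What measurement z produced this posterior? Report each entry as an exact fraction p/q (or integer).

z = [-3]

x̄ = F·x = [6, 9]
P̄ = F·P·Fᵀ + Q = [8 6; 6 13]
S = H·P̄·Hᵀ + R = [39]
K = P̄·Hᵀ·S⁻¹ = [-4/39; -20/39]
x' − x̄ = [-12/13, -60/13] = K·y
y = (KᵀK)⁻¹·Kᵀ·(x' − x̄) = [9]
z = y + H·x̄ = [9] + [-12] = [-3]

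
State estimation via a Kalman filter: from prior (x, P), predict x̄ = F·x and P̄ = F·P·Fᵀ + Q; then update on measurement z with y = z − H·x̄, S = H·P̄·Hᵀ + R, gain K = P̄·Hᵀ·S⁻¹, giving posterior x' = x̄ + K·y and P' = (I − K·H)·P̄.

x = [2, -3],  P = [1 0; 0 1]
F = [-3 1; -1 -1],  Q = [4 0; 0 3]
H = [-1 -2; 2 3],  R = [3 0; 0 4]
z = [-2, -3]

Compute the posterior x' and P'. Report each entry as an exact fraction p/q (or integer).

x' = [-145/23, 79/23]
P' = [334/69 -188/69; -188/69 124/69]

x̄ = F·x = [-9, 1]
P̄ = F·P·Fᵀ + Q = [14 2; 2 5]
y = z − H·x̄ = [-9, 12]
S = H·P̄·Hᵀ + R = [45 -72; -72 129]
K = P̄·Hᵀ·S⁻¹ = [14/69 26/69; -20/69 -1/69]
x' = x̄ + K·y = [-145/23, 79/23]
P' = (I − K·H)·P̄ = [334/69 -188/69; -188/69 124/69]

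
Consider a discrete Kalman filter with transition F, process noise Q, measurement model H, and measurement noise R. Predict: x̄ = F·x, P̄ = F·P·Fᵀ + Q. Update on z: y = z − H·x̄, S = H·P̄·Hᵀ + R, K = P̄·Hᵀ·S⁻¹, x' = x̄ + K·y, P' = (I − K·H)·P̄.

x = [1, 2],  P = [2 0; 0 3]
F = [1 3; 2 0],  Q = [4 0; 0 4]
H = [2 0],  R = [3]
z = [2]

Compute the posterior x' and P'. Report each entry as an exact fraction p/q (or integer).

x' = [17/15, 58/45]
P' = [11/15 4/45; 4/45 1556/135]

x̄ = F·x = [7, 2]
P̄ = F·P·Fᵀ + Q = [33 4; 4 12]
y = z − H·x̄ = [-12]
S = H·P̄·Hᵀ + R = [135]
K = P̄·Hᵀ·S⁻¹ = [22/45; 8/135]
x' = x̄ + K·y = [17/15, 58/45]
P' = (I − K·H)·P̄ = [11/15 4/45; 4/45 1556/135]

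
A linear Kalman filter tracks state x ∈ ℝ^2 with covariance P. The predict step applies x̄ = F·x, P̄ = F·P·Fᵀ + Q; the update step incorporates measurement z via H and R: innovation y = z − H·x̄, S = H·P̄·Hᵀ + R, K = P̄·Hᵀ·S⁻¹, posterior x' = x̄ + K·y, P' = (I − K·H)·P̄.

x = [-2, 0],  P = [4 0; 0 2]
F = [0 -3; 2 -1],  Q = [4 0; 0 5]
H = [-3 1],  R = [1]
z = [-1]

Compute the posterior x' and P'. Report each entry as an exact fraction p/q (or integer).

x̄ = F·x = [0, -4]
P̄ = F·P·Fᵀ + Q = [22 6; 6 23]
y = z − H·x̄ = [3]
S = H·P̄·Hᵀ + R = [186]
K = P̄·Hᵀ·S⁻¹ = [-10/31; 5/186]
x' = x̄ + K·y = [-30/31, -243/62]
P' = (I − K·H)·P̄ = [82/31 236/31; 236/31 4253/186]

x' = [-30/31, -243/62]
P' = [82/31 236/31; 236/31 4253/186]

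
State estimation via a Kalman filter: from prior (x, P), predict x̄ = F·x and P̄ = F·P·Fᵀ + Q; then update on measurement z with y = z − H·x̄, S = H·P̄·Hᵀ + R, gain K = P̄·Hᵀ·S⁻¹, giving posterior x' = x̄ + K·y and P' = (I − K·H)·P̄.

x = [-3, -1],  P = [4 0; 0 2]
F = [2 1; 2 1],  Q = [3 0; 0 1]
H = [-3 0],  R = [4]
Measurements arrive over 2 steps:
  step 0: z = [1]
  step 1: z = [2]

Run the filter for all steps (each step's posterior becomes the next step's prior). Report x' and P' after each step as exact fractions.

step 0: x̄ = F·x = [-7, -7]
step 0: P̄ = F·P·Fᵀ + Q = [21 18; 18 19]
step 0: y = z − H·x̄ = [-20]
step 0: S = H·P̄·Hᵀ + R = [193]
step 0: K = P̄·Hᵀ·S⁻¹ = [-63/193; -54/193]
step 0: x' = x̄ + K·y = [-91/193, -271/193]
step 0: P' = (I − K·H)·P̄ = [84/193 72/193; 72/193 751/193]
step 1: x̄ = F·x = [-453/193, -453/193]
step 1: P̄ = F·P·Fᵀ + Q = [1954/193 1375/193; 1375/193 1568/193]
step 1: y = z − H·x̄ = [-973/193]
step 1: S = H·P̄·Hᵀ + R = [18358/193]
step 1: K = P̄·Hᵀ·S⁻¹ = [-2931/9179; -4125/18358]
step 1: x' = x̄ + K·y = [-6768/9179, -22293/18358]
step 1: P' = (I − K·H)·P̄ = [3908/9179 2750/9179; 2750/9179 60983/18358]

step 0: x' = [-91/193, -271/193], P' = [84/193 72/193; 72/193 751/193]
step 1: x' = [-6768/9179, -22293/18358], P' = [3908/9179 2750/9179; 2750/9179 60983/18358]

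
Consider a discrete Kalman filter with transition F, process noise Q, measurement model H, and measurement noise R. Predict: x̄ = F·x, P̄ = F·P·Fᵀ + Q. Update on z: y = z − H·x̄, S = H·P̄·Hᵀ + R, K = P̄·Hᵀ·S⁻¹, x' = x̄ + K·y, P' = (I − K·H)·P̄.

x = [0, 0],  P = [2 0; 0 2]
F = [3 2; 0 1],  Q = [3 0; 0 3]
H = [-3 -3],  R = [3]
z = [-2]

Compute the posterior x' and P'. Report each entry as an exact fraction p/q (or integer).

x̄ = F·x = [0, 0]
P̄ = F·P·Fᵀ + Q = [29 4; 4 5]
y = z − H·x̄ = [-2]
S = H·P̄·Hᵀ + R = [381]
K = P̄·Hᵀ·S⁻¹ = [-33/127; -9/127]
x' = x̄ + K·y = [66/127, 18/127]
P' = (I − K·H)·P̄ = [416/127 -383/127; -383/127 392/127]

x' = [66/127, 18/127]
P' = [416/127 -383/127; -383/127 392/127]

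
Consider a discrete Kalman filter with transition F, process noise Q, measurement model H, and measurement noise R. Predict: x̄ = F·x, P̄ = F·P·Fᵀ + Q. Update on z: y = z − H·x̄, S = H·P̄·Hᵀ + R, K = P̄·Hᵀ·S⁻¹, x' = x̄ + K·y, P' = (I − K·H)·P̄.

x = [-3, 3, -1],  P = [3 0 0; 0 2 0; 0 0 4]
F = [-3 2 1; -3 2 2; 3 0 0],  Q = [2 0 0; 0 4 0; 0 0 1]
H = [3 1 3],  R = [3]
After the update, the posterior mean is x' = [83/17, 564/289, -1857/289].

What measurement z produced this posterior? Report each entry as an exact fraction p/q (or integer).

z = [-3]

x̄ = F·x = [14, 13, -9]
P̄ = F·P·Fᵀ + Q = [41 43 -27; 43 55 -27; -27 -27 28]
S = H·P̄·Hᵀ + R = [289]
K = P̄·Hᵀ·S⁻¹ = [5/17; 103/289; -24/289]
x' − x̄ = [-155/17, -3193/289, 744/289] = K·y
y = (KᵀK)⁻¹·Kᵀ·(x' − x̄) = [-31]
z = y + H·x̄ = [-31] + [28] = [-3]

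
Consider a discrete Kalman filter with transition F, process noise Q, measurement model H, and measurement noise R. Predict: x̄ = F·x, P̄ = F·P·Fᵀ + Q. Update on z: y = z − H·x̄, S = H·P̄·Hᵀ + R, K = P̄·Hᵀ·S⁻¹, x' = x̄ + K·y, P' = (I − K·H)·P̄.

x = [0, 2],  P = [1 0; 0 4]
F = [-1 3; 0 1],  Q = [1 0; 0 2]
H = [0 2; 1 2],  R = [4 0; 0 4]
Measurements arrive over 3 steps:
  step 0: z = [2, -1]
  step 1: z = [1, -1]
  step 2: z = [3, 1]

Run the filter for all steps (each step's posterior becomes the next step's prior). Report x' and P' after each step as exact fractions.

step 0: x̄ = F·x = [6, 2]
step 0: P̄ = F·P·Fᵀ + Q = [38 12; 12 6]
step 0: y = z − H·x̄ = [-2, -11]
step 0: S = H·P̄·Hᵀ + R = [28 48; 48 114]
step 0: K = P̄·Hᵀ·S⁻¹ = [-10/37 73/111; 9/37 4/37]
step 0: x' = x̄ + K·y = [-77/111, 12/37]
step 0: P' = (I − K·H)·P̄ = [412/111 -20/37; -20/37 18/37]
step 1: x̄ = F·x = [5/3, 12/37]
step 1: P̄ = F·P·Fᵀ + Q = [37/3 2; 2 92/37]
step 1: y = z − H·x̄ = [13/37, -368/111]
step 1: S = H·P̄·Hᵀ + R = [516/37 516/37; 516/37 3805/111]
step 1: K = P̄·Hᵀ·S⁻¹ = [-2516/7869 37/61; 2032/7869 6/61]
step 1: x' = x̄ + K·y = [-3593/7869, 700/7869]
step 1: P' = (I − K·H)·P̄ = [29156/7869 -5032/7869; -5032/7869 4064/7869]
step 2: x̄ = F·x = [5693/7869, 700/7869]
step 2: P̄ = F·P·Fᵀ + Q = [103793/7869 17224/7869; 17224/7869 19802/7869]
step 2: y = z − H·x̄ = [22207/7869, 776/7869]
step 2: S = H·P̄·Hᵀ + R = [110684/7869 113656/7869; 113656/7869 283373/7869]
step 2: K = P̄·Hᵀ·S⁻¹ = [-63014/195357 120577/195357; 151349/586071 56828/586071]
step 2: x' = x̄ + K·y = [-24605/195357, 484859/586071]
step 2: P' = (I − K·H)·P̄ = [244788/65119 -126028/195357; -126028/195357 302698/586071]

step 0: x' = [-77/111, 12/37], P' = [412/111 -20/37; -20/37 18/37]
step 1: x' = [-3593/7869, 700/7869], P' = [29156/7869 -5032/7869; -5032/7869 4064/7869]
step 2: x' = [-24605/195357, 484859/586071], P' = [244788/65119 -126028/195357; -126028/195357 302698/586071]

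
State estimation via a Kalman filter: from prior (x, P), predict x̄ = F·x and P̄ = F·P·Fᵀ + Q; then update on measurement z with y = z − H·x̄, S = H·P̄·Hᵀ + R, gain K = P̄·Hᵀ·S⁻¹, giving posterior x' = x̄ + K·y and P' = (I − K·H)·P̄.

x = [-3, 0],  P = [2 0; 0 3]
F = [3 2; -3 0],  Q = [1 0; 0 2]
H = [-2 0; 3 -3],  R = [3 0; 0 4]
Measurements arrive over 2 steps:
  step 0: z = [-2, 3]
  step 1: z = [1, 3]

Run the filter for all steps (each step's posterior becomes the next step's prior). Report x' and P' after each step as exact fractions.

step 0: x̄ = F·x = [-9, 9]
step 0: P̄ = F·P·Fᵀ + Q = [31 -18; -18 20]
step 0: y = z − H·x̄ = [-20, 57]
step 0: S = H·P̄·Hᵀ + R = [127 -294; -294 787]
step 0: K = P̄·Hᵀ·S⁻¹ = [-5576/13513 441/13513; -5184/13513 -3894/13513]
step 0: x' = x̄ + K·y = [15040/13513, 3339/13513]
step 0: P' = (I − K·H)·P̄ = [8364/13513 7776/13513; 7776/13513 12968/13513]
step 1: x̄ = F·x = [51798/13513, -45120/13513]
step 1: P̄ = F·P·Fᵀ + Q = [233973/13513 -121932/13513; -121932/13513 102302/13513]
step 1: y = z − H·x̄ = [117109/13513, -250215/13513]
step 1: S = H·P̄·Hᵀ + R = [976431/13513 -2135430/13513; -2135430/13513 5275303/13513]
step 1: K = P̄·Hᵀ·S⁻¹ = [-588/1843 135/1843; -468/1843 -3357078/14576287]
step 1: x' = x̄ + K·y = [-531/1843, -18586506/14576287]
step 1: P' = (I − K·H)·P̄ = [882/1843 702/1843; 702/1843 10028222/14576287]

step 0: x' = [15040/13513, 3339/13513], P' = [8364/13513 7776/13513; 7776/13513 12968/13513]
step 1: x' = [-531/1843, -18586506/14576287], P' = [882/1843 702/1843; 702/1843 10028222/14576287]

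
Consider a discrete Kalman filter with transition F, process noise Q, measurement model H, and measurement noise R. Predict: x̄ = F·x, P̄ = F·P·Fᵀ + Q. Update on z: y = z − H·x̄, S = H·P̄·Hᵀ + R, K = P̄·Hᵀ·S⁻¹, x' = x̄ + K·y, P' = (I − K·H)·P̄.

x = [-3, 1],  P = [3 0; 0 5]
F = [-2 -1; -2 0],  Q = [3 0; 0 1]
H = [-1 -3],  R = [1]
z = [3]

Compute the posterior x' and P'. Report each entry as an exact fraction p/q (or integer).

x' = [-29/15, -11/35]
P' = [76/15 -8/5; -8/5 43/70]

x̄ = F·x = [5, 6]
P̄ = F·P·Fᵀ + Q = [20 12; 12 13]
y = z − H·x̄ = [26]
S = H·P̄·Hᵀ + R = [210]
K = P̄·Hᵀ·S⁻¹ = [-4/15; -17/70]
x' = x̄ + K·y = [-29/15, -11/35]
P' = (I − K·H)·P̄ = [76/15 -8/5; -8/5 43/70]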